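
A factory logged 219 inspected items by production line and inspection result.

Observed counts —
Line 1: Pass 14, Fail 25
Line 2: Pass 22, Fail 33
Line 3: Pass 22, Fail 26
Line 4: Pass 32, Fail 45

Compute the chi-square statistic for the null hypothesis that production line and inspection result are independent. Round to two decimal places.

0.91

Row totals: 39, 55, 48, 77. Column totals: 90, 129. Grand total N = 219.
Expected counts (row total × column total / N):
  Line 1, Pass: 39×90/219 = 16.027
  Line 1, Fail: 39×129/219 = 22.973
  Line 2, Pass: 55×90/219 = 22.603
  Line 2, Fail: 55×129/219 = 32.397
  Line 3, Pass: 48×90/219 = 19.726
  Line 3, Fail: 48×129/219 = 28.274
  Line 4, Pass: 77×90/219 = 31.644
  Line 4, Fail: 77×129/219 = 45.356
Contributions (O − E)²/E:
  (14 − 16.027)²/16.027 = 0.2564
  (25 − 22.973)²/22.973 = 0.1789
  (22 − 22.603)²/22.603 = 0.0161
  (33 − 32.397)²/32.397 = 0.0112
  (22 − 19.726)²/19.726 = 0.2621
  (26 − 28.274)²/28.274 = 0.1829
  (32 − 31.644)²/31.644 = 0.0040
  (45 − 45.356)²/45.356 = 0.0028
χ² = 0.2564 + 0.1789 + 0.0161 + 0.0112 + 0.2621 + 0.1829 + 0.0040 + 0.0028 = 0.91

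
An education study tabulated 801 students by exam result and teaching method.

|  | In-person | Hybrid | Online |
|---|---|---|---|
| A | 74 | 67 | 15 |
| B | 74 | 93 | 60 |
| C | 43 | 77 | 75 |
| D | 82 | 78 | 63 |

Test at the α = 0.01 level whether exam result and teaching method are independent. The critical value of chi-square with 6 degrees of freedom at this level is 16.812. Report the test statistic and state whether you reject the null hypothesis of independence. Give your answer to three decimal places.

46.285; reject H₀

Row totals: 156, 227, 195, 223. Column totals: 273, 315, 213. Grand total N = 801.
Expected counts (row total × column total / N):
  A, In-person: 156×273/801 = 53.1685
  A, Hybrid: 156×315/801 = 61.3483
  A, Online: 156×213/801 = 41.4831
  B, In-person: 227×273/801 = 77.3670
  B, Hybrid: 227×315/801 = 89.2697
  B, Online: 227×213/801 = 60.3633
  C, In-person: 195×273/801 = 66.4607
  C, Hybrid: 195×315/801 = 76.6854
  C, Online: 195×213/801 = 51.8539
  D, In-person: 223×273/801 = 76.0037
  D, Hybrid: 223×315/801 = 87.6966
  D, Online: 223×213/801 = 59.2996
Contributions (O − E)²/E:
  (74 − 53.1685)²/53.1685 = 8.1618
  (67 − 61.3483)²/61.3483 = 0.5207
  (15 − 41.4831)²/41.4831 = 16.9070
  (74 − 77.3670)²/77.3670 = 0.1465
  (93 − 89.2697)²/89.2697 = 0.1559
  (60 − 60.3633)²/60.3633 = 0.0022
  (43 − 66.4607)²/66.4607 = 8.2817
  (77 − 76.6854)²/76.6854 = 0.0013
  (75 − 51.8539)²/51.8539 = 10.3318
  (82 − 76.0037)²/76.0037 = 0.4731
  (78 − 87.6966)²/87.6966 = 1.0722
  (63 − 59.2996)²/59.2996 = 0.2309
χ² = 8.1618 + 0.5207 + 16.9070 + 0.1465 + 0.1559 + 0.0022 + 8.2817 + 0.0013 + 10.3318 + 0.4731 + 1.0722 + 0.2309 = 46.285
df = (4−1)(3−1) = 6. Since 46.285 > 16.812, reject the null hypothesis of independence at α = 0.01.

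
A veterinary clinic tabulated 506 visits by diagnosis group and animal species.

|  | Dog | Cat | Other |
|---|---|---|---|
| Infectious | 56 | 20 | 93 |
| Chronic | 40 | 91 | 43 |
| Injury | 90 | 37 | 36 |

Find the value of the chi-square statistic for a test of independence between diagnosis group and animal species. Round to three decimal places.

109.412

Row totals: 169, 174, 163. Column totals: 186, 148, 172. Grand total N = 506.
Expected counts (row total × column total / N):
  Infectious, Dog: 169×186/506 = 62.1225
  Infectious, Cat: 169×148/506 = 49.4308
  Infectious, Other: 169×172/506 = 57.4466
  Chronic, Dog: 174×186/506 = 63.9605
  Chronic, Cat: 174×148/506 = 50.8933
  Chronic, Other: 174×172/506 = 59.1462
  Injury, Dog: 163×186/506 = 59.9170
  Injury, Cat: 163×148/506 = 47.6759
  Injury, Other: 163×172/506 = 55.4071
Contributions (O − E)²/E:
  (56 − 62.1225)²/62.1225 = 0.6034
  (20 − 49.4308)²/49.4308 = 17.5229
  (93 − 57.4466)²/57.4466 = 22.0038
  (40 − 63.9605)²/63.9605 = 8.9759
  (91 − 50.8933)²/50.8933 = 31.6063
  (43 − 59.1462)²/59.1462 = 4.4077
  (90 − 59.9170)²/59.9170 = 15.1040
  (37 − 47.6759)²/47.6759 = 2.3906
  (36 − 55.4071)²/55.4071 = 6.7976
χ² = 0.6034 + 17.5229 + 22.0038 + 8.9759 + 31.6063 + 4.4077 + 15.1040 + 2.3906 + 6.7976 = 109.412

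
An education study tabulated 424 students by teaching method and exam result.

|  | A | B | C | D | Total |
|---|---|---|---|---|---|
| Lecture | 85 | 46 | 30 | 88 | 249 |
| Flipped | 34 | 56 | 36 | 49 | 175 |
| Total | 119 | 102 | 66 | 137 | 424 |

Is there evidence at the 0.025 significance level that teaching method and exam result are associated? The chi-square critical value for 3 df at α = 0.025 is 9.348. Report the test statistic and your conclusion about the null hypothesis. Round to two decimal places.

22.25; reject H₀

Grand total N = 424.
Expected counts (row total × column total / N):
  Lecture, A: 249×119/424 = 69.884
  Lecture, B: 249×102/424 = 59.901
  Lecture, C: 249×66/424 = 38.759
  Lecture, D: 249×137/424 = 80.455
  Flipped, A: 175×119/424 = 49.116
  Flipped, B: 175×102/424 = 42.099
  Flipped, C: 175×66/424 = 27.241
  Flipped, D: 175×137/424 = 56.545
Contributions (O − E)²/E:
  (85 − 69.884)²/69.884 = 3.2696
  (46 − 59.901)²/59.901 = 3.2260
  (30 − 38.759)²/38.759 = 1.9794
  (88 − 80.455)²/80.455 = 0.7076
  (34 − 49.116)²/49.116 = 4.6521
  (56 − 42.099)²/42.099 = 4.5901
  (36 − 27.241)²/27.241 = 2.8163
  (49 − 56.545)²/56.545 = 1.0068
χ² = 3.2696 + 3.2260 + 1.9794 + 0.7076 + 4.6521 + 4.5901 + 2.8163 + 1.0068 = 22.25
df = (2−1)(4−1) = 3. Since 22.25 > 9.348, reject the null hypothesis of independence at α = 0.025.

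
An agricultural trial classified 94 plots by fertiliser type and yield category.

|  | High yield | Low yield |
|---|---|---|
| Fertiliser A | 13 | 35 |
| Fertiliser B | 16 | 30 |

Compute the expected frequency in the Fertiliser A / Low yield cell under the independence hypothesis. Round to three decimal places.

Row total (Fertiliser A) = 48; column total (Low yield) = 65; grand total N = 94.
Expected count = (row total × column total) / N = 48 × 65 / 94 = 33.191.

33.191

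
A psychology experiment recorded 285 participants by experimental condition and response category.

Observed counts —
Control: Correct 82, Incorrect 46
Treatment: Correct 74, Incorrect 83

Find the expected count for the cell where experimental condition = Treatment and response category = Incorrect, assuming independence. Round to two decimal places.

71.06

Row total (Treatment) = 157; column total (Incorrect) = 129; grand total N = 285.
Expected count = (row total × column total) / N = 157 × 129 / 285 = 71.06.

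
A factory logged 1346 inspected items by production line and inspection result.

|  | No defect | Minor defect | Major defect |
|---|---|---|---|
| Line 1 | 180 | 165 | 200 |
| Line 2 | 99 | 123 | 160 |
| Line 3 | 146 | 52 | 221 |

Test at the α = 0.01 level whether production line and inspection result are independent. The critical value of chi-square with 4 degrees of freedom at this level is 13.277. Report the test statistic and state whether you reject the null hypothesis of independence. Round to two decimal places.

Row totals: 545, 382, 419. Column totals: 425, 340, 581. Grand total N = 1346.
Expected counts (row total × column total / N):
  Line 1, No defect: 545×425/1346 = 172.084
  Line 1, Minor defect: 545×340/1346 = 137.667
  Line 1, Major defect: 545×581/1346 = 235.249
  Line 2, No defect: 382×425/1346 = 120.617
  Line 2, Minor defect: 382×340/1346 = 96.493
  Line 2, Major defect: 382×581/1346 = 164.890
  Line 3, No defect: 419×425/1346 = 132.299
  Line 3, Minor defect: 419×340/1346 = 105.840
  Line 3, Major defect: 419×581/1346 = 180.861
Contributions (O − E)²/E:
  (180 − 172.084)²/172.084 = 0.3641
  (165 − 137.667)²/137.667 = 5.4268
  (200 − 235.249)²/235.249 = 5.2816
  (99 − 120.617)²/120.617 = 3.8742
  (123 − 96.493)²/96.493 = 7.2816
  (160 − 164.890)²/164.890 = 0.1450
  (146 − 132.299)²/132.299 = 1.4189
  (52 − 105.840)²/105.840 = 27.3880
  (221 − 180.861)²/180.861 = 8.9082
χ² = 0.3641 + 5.4268 + 5.2816 + 3.8742 + 7.2816 + 0.1450 + 1.4189 + 27.3880 + 8.9082 = 60.09
df = (3−1)(3−1) = 4. Since 60.09 > 13.277, reject the null hypothesis of independence at α = 0.01.

60.09; reject H₀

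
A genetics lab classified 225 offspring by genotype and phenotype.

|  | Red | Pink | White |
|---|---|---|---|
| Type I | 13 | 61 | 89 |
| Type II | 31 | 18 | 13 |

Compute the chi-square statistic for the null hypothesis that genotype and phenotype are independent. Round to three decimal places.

52.672

Row totals: 163, 62. Column totals: 44, 79, 102. Grand total N = 225.
Expected counts (row total × column total / N):
  Type I, Red: 163×44/225 = 31.87556
  Type I, Pink: 163×79/225 = 57.23111
  Type I, White: 163×102/225 = 73.89333
  Type II, Red: 62×44/225 = 12.12444
  Type II, Pink: 62×79/225 = 21.76889
  Type II, White: 62×102/225 = 28.10667
Contributions (O − E)²/E:
  (13 − 31.87556)²/31.87556 = 11.1774
  (61 − 57.23111)²/57.23111 = 0.2482
  (89 − 73.89333)²/73.89333 = 3.0884
  (31 − 12.12444)²/12.12444 = 29.3858
  (18 − 21.76889)²/21.76889 = 0.6525
  (13 − 28.10667)²/28.10667 = 8.1195
χ² = 11.1774 + 0.2482 + 3.0884 + 29.3858 + 0.6525 + 8.1195 = 52.672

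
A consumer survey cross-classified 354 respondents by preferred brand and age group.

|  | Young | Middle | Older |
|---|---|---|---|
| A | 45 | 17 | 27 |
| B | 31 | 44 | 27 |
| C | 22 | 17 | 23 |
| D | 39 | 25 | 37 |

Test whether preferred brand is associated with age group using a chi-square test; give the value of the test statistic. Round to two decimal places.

18.12

Row totals: 89, 102, 62, 101. Column totals: 137, 103, 114. Grand total N = 354.
Expected counts (row total × column total / N):
  A, Young: 89×137/354 = 34.444
  A, Middle: 89×103/354 = 25.895
  A, Older: 89×114/354 = 28.661
  B, Young: 102×137/354 = 39.475
  B, Middle: 102×103/354 = 29.678
  B, Older: 102×114/354 = 32.847
  C, Young: 62×137/354 = 23.994
  C, Middle: 62×103/354 = 18.040
  C, Older: 62×114/354 = 19.966
  D, Young: 101×137/354 = 39.088
  D, Middle: 101×103/354 = 29.387
  D, Older: 101×114/354 = 32.525
Contributions (O − E)²/E:
  (45 − 34.444)²/34.444 = 3.2351
  (17 − 25.895)²/25.895 = 3.0555
  (27 − 28.661)²/28.661 = 0.0963
  (31 − 39.475)²/39.475 = 1.8195
  (44 − 29.678)²/29.678 = 6.9115
  (27 − 32.847)²/32.847 = 1.0408
  (22 − 23.994)²/23.994 = 0.1657
  (17 − 18.040)²/18.040 = 0.0600
  (23 − 19.966)²/19.966 = 0.4610
  (39 − 39.088)²/39.088 = 0.0002
  (25 − 29.387)²/29.387 = 0.6549
  (37 − 32.525)²/32.525 = 0.6157
χ² = 3.2351 + 3.0555 + 0.0963 + 1.8195 + 6.9115 + 1.0408 + 0.1657 + 0.0600 + 0.4610 + 0.0002 + 0.6549 + 0.6157 = 18.12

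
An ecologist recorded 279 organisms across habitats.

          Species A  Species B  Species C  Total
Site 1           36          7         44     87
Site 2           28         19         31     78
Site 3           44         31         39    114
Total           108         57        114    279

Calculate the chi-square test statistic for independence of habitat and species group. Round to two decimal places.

Grand total N = 279.
Expected counts (row total × column total / N):
  Site 1, Species A: 87×108/279 = 33.677
  Site 1, Species B: 87×57/279 = 17.774
  Site 1, Species C: 87×114/279 = 35.548
  Site 2, Species A: 78×108/279 = 30.194
  Site 2, Species B: 78×57/279 = 15.935
  Site 2, Species C: 78×114/279 = 31.871
  Site 3, Species A: 114×108/279 = 44.129
  Site 3, Species B: 114×57/279 = 23.290
  Site 3, Species C: 114×114/279 = 46.581
Contributions (O − E)²/E:
  (36 − 33.677)²/33.677 = 0.1602
  (7 − 17.774)²/17.774 = 6.5308
  (44 − 35.548)²/35.548 = 2.0096
  (28 − 30.194)²/30.194 = 0.1594
  (19 − 15.935)²/15.935 = 0.5895
  (31 − 31.871)²/31.871 = 0.0238
  (44 − 44.129)²/44.129 = 0.0004
  (31 − 23.290)²/23.290 = 2.5523
  (39 − 46.581)²/46.581 = 1.2338
χ² = 0.1602 + 6.5308 + 2.0096 + 0.1594 + 0.5895 + 0.0238 + 0.0004 + 2.5523 + 1.2338 = 13.26

13.26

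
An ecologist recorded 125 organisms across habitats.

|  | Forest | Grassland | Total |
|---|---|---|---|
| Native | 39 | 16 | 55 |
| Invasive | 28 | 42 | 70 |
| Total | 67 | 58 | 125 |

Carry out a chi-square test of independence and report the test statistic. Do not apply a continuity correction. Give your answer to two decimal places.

11.83

Grand total N = 125.
Expected counts (row total × column total / N):
  Native, Forest: 55×67/125 = 29.480
  Native, Grassland: 55×58/125 = 25.520
  Invasive, Forest: 70×67/125 = 37.520
  Invasive, Grassland: 70×58/125 = 32.480
Contributions (O − E)²/E:
  (39 − 29.480)²/29.480 = 3.0743
  (16 − 25.520)²/25.520 = 3.5513
  (28 − 37.520)²/37.520 = 2.4155
  (42 − 32.480)²/32.480 = 2.7903
χ² = 3.0743 + 3.5513 + 2.4155 + 2.7903 = 11.83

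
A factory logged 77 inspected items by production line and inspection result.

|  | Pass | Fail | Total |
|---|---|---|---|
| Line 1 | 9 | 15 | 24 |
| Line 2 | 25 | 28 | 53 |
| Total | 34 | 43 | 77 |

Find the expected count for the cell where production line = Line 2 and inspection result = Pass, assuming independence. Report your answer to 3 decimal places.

Row total (Line 2) = 53; column total (Pass) = 34; grand total N = 77.
Expected count = (row total × column total) / N = 53 × 34 / 77 = 23.403.

23.403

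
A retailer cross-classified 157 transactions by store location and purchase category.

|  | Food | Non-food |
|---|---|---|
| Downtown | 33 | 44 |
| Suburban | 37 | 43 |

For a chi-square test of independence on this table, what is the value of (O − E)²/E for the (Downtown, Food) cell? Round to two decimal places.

0.05

Row total (Downtown) = 77; column total (Food) = 70; N = 157.
Expected count E = 77 × 70 / 157 = 34.331.
Contribution = (O − E)²/E = (33 − 34.331)² / 34.331 = 0.05.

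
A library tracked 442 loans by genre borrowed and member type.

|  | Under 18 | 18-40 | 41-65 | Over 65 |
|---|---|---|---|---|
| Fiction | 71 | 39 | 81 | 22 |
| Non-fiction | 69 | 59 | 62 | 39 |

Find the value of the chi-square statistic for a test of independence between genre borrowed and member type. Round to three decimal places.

10.807

Row totals: 213, 229. Column totals: 140, 98, 143, 61. Grand total N = 442.
Expected counts (row total × column total / N):
  Fiction, Under 18: 213×140/442 = 67.4661
  Fiction, 18-40: 213×98/442 = 47.2262
  Fiction, 41-65: 213×143/442 = 68.9118
  Fiction, Over 65: 213×61/442 = 29.3959
  Non-fiction, Under 18: 229×140/442 = 72.5339
  Non-fiction, 18-40: 229×98/442 = 50.7738
  Non-fiction, 41-65: 229×143/442 = 74.0882
  Non-fiction, Over 65: 229×61/442 = 31.6041
Contributions (O − E)²/E:
  (71 − 67.4661)²/67.4661 = 0.1851
  (39 − 47.2262)²/47.2262 = 1.4329
  (81 − 68.9118)²/68.9118 = 2.1205
  (22 − 29.3959)²/29.3959 = 1.8608
  (69 − 72.5339)²/72.5339 = 0.1722
  (59 − 50.7738)²/50.7738 = 1.3328
  (62 − 74.0882)²/74.0882 = 1.9723
  (39 − 31.6041)²/31.6041 = 1.7308
χ² = 0.1851 + 1.4329 + 2.1205 + 1.8608 + 0.1722 + 1.3328 + 1.9723 + 1.7308 = 10.807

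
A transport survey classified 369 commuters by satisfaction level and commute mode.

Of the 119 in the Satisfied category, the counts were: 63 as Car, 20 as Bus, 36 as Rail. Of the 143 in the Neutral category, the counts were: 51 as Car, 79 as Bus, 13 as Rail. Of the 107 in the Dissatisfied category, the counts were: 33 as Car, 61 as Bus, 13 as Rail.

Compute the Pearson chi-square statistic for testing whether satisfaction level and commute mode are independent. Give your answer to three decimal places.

55.786

Row totals: 119, 143, 107. Column totals: 147, 160, 62. Grand total N = 369.
Expected counts (row total × column total / N):
  Satisfied, Car: 119×147/369 = 47.4065
  Satisfied, Bus: 119×160/369 = 51.5989
  Satisfied, Rail: 119×62/369 = 19.9946
  Neutral, Car: 143×147/369 = 56.9675
  Neutral, Bus: 143×160/369 = 62.0054
  Neutral, Rail: 143×62/369 = 24.0271
  Dissatisfied, Car: 107×147/369 = 42.6260
  Dissatisfied, Bus: 107×160/369 = 46.3957
  Dissatisfied, Rail: 107×62/369 = 17.9783
Contributions (O − E)²/E:
  (63 − 47.4065)²/47.4065 = 5.1292
  (20 − 51.5989)²/51.5989 = 19.3510
  (36 − 19.9946)²/19.9946 = 12.8121
  (51 − 56.9675)²/56.9675 = 0.6251
  (79 − 62.0054)²/62.0054 = 4.6579
  (13 − 24.0271)²/24.0271 = 5.0608
  (33 − 42.6260)²/42.6260 = 2.1738
  (61 − 46.3957)²/46.3957 = 4.5971
  (13 − 17.9783)²/17.9783 = 1.3785
χ² = 5.1292 + 19.3510 + 12.8121 + 0.6251 + 4.6579 + 5.0608 + 2.1738 + 4.5971 + 1.3785 = 55.786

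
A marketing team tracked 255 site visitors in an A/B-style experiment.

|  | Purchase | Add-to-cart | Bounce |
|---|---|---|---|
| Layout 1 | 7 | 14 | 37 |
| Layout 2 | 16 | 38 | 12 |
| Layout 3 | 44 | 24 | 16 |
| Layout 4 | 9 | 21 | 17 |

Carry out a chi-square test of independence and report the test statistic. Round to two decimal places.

Row totals: 58, 66, 84, 47. Column totals: 76, 97, 82. Grand total N = 255.
Expected counts (row total × column total / N):
  Layout 1, Purchase: 58×76/255 = 17.2863
  Layout 1, Add-to-cart: 58×97/255 = 22.0627
  Layout 1, Bounce: 58×82/255 = 18.6510
  Layout 2, Purchase: 66×76/255 = 19.6706
  Layout 2, Add-to-cart: 66×97/255 = 25.1059
  Layout 2, Bounce: 66×82/255 = 21.2235
  Layout 3, Purchase: 84×76/255 = 25.0353
  Layout 3, Add-to-cart: 84×97/255 = 31.9529
  Layout 3, Bounce: 84×82/255 = 27.0118
  Layout 4, Purchase: 47×76/255 = 14.0078
  Layout 4, Add-to-cart: 47×97/255 = 17.8784
  Layout 4, Bounce: 47×82/255 = 15.1137
Contributions (O − E)²/E:
  (7 − 17.2863)²/17.2863 = 6.1209
  (14 − 22.0627)²/22.0627 = 2.9465
  (37 − 18.6510)²/18.6510 = 18.0519
  (16 − 19.6706)²/19.6706 = 0.6849
  (38 − 25.1059)²/25.1059 = 6.6223
  (12 − 21.2235)²/21.2235 = 4.0084
  (44 − 25.0353)²/25.0353 = 14.3661
  (24 − 31.9529)²/31.9529 = 1.9794
  (16 − 27.0118)²/27.0118 = 4.4891
  (9 − 14.0078)²/14.0078 = 1.7903
  (21 − 17.8784)²/17.8784 = 0.5450
  (17 − 15.1137)²/15.1137 = 0.2354
χ² = 6.1209 + 2.9465 + 18.0519 + 0.6849 + 6.6223 + 4.0084 + 14.3661 + 1.9794 + 4.4891 + 1.7903 + 0.5450 + 0.2354 = 61.84

61.84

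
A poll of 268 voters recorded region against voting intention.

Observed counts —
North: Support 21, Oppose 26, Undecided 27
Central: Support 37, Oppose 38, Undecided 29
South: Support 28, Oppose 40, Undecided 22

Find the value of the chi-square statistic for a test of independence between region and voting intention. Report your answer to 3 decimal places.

Row totals: 74, 104, 90. Column totals: 86, 104, 78. Grand total N = 268.
Expected counts (row total × column total / N):
  North, Support: 74×86/268 = 23.7463
  North, Oppose: 74×104/268 = 28.7164
  North, Undecided: 74×78/268 = 21.5373
  Central, Support: 104×86/268 = 33.3731
  Central, Oppose: 104×104/268 = 40.3582
  Central, Undecided: 104×78/268 = 30.2687
  South, Support: 90×86/268 = 28.8806
  South, Oppose: 90×104/268 = 34.9254
  South, Undecided: 90×78/268 = 26.1940
Contributions (O − E)²/E:
  (21 − 23.7463)²/23.7463 = 0.3176
  (26 − 28.7164)²/28.7164 = 0.2570
  (27 − 21.5373)²/21.5373 = 1.3856
  (37 − 33.3731)²/33.3731 = 0.3942
  (38 − 40.3582)²/40.3582 = 0.1378
  (29 − 30.2687)²/30.2687 = 0.0532
  (28 − 28.8806)²/28.8806 = 0.0269
  (40 − 34.9254)²/34.9254 = 0.7373
  (22 − 26.1940)²/26.1940 = 0.6715
χ² = 0.3176 + 0.2570 + 1.3856 + 0.3942 + 0.1378 + 0.0532 + 0.0269 + 0.7373 + 0.6715 = 3.981

3.981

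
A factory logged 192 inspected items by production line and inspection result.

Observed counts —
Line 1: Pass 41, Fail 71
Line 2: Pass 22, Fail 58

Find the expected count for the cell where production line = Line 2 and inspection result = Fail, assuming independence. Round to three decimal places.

Row total (Line 2) = 80; column total (Fail) = 129; grand total N = 192.
Expected count = (row total × column total) / N = 80 × 129 / 192 = 53.750.

53.750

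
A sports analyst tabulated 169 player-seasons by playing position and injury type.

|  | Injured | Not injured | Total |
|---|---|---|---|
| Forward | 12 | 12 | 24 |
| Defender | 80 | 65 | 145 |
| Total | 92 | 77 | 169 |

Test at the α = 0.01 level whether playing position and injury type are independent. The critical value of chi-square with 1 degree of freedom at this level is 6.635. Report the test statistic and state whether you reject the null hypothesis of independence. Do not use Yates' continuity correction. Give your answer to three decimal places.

Grand total N = 169.
Expected counts (row total × column total / N):
  Forward, Injured: 24×92/169 = 13.0651
  Forward, Not injured: 24×77/169 = 10.9349
  Defender, Injured: 145×92/169 = 78.9349
  Defender, Not injured: 145×77/169 = 66.0651
Contributions (O − E)²/E:
  (12 − 13.0651)²/13.0651 = 0.0868
  (12 − 10.9349)²/10.9349 = 0.1037
  (80 − 78.9349)²/78.9349 = 0.0144
  (65 − 66.0651)²/66.0651 = 0.0172
χ² = 0.0868 + 0.1037 + 0.0144 + 0.0172 = 0.222
df = (2−1)(2−1) = 1. Since 0.222 < 6.635, fail to reject the null hypothesis of independence at α = 0.01.

0.222; fail to reject H₀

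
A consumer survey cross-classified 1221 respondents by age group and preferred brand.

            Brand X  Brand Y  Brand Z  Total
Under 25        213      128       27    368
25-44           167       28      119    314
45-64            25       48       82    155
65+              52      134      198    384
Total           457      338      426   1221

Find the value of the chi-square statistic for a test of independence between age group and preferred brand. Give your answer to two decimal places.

Grand total N = 1221.
Expected counts (row total × column total / N):
  Under 25, Brand X: 368×457/1221 = 137.736
  Under 25, Brand Y: 368×338/1221 = 101.871
  Under 25, Brand Z: 368×426/1221 = 128.393
  25-44, Brand X: 314×457/1221 = 117.525
  25-44, Brand Y: 314×338/1221 = 86.922
  25-44, Brand Z: 314×426/1221 = 109.553
  45-64, Brand X: 155×457/1221 = 58.014
  45-64, Brand Y: 155×338/1221 = 42.907
  45-64, Brand Z: 155×426/1221 = 54.079
  65+, Brand X: 384×457/1221 = 143.725
  65+, Brand Y: 384×338/1221 = 106.300
  65+, Brand Z: 384×426/1221 = 133.975
Contributions (O − E)²/E:
  (213 − 137.736)²/137.736 = 41.1270
  (128 − 101.871)²/101.871 = 6.7019
  (27 − 128.393)²/128.393 = 80.0709
  (167 − 117.525)²/117.525 = 20.8277
  (28 − 86.922)²/86.922 = 39.9416
  (119 − 109.553)²/109.553 = 0.8146
  (25 − 58.014)²/58.014 = 18.7873
  (48 − 42.907)²/42.907 = 0.6045
  (82 − 54.079)²/54.079 = 14.4156
  (52 − 143.725)²/143.725 = 58.5387
  (134 − 106.300)²/106.300 = 7.2182
  (198 − 133.975)²/133.975 = 30.5968
χ² = 41.1270 + 6.7019 + 80.0709 + 20.8277 + 39.9416 + 0.8146 + 18.7873 + 0.6045 + 14.4156 + 58.5387 + 7.2182 + 30.5968 = 319.64

319.64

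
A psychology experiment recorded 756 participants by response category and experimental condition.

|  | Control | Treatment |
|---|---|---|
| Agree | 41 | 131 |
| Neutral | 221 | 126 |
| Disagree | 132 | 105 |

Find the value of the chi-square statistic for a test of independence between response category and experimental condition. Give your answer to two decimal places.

Row totals: 172, 347, 237. Column totals: 394, 362. Grand total N = 756.
Expected counts (row total × column total / N):
  Agree, Control: 172×394/756 = 89.640
  Agree, Treatment: 172×362/756 = 82.360
  Neutral, Control: 347×394/756 = 180.844
  Neutral, Treatment: 347×362/756 = 166.156
  Disagree, Control: 237×394/756 = 123.516
  Disagree, Treatment: 237×362/756 = 113.484
Contributions (O − E)²/E:
  (41 − 89.640)²/89.640 = 26.3928
  (131 − 82.360)²/82.360 = 28.7257
  (221 − 180.844)²/180.844 = 8.9165
  (126 − 166.156)²/166.156 = 9.7048
  (132 − 123.516)²/123.516 = 0.5827
  (105 − 113.484)²/113.484 = 0.6343
χ² = 26.3928 + 28.7257 + 8.9165 + 9.7048 + 0.5827 + 0.6343 = 74.96

74.96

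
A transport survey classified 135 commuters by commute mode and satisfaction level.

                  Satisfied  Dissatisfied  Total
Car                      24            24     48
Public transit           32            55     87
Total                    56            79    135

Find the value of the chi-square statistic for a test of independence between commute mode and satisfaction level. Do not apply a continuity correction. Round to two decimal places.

Grand total N = 135.
Expected counts (row total × column total / N):
  Car, Satisfied: 48×56/135 = 19.911
  Car, Dissatisfied: 48×79/135 = 28.089
  Public transit, Satisfied: 87×56/135 = 36.089
  Public transit, Dissatisfied: 87×79/135 = 50.911
Contributions (O − E)²/E:
  (24 − 19.911)²/19.911 = 0.8397
  (24 − 28.089)²/28.089 = 0.5952
  (32 − 36.089)²/36.089 = 0.4633
  (55 − 50.911)²/50.911 = 0.3284
χ² = 0.8397 + 0.5952 + 0.4633 + 0.3284 = 2.23

2.23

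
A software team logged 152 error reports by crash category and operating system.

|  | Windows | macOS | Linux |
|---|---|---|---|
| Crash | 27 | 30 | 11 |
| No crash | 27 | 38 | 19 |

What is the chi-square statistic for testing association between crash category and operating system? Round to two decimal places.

Row totals: 68, 84. Column totals: 54, 68, 30. Grand total N = 152.
Expected counts (row total × column total / N):
  Crash, Windows: 68×54/152 = 24.158
  Crash, macOS: 68×68/152 = 30.421
  Crash, Linux: 68×30/152 = 13.421
  No crash, Windows: 84×54/152 = 29.842
  No crash, macOS: 84×68/152 = 37.579
  No crash, Linux: 84×30/152 = 16.579
Contributions (O − E)²/E:
  (27 − 24.158)²/24.158 = 0.3343
  (30 − 30.421)²/30.421 = 0.0058
  (11 − 13.421)²/13.421 = 0.4367
  (27 − 29.842)²/29.842 = 0.2707
  (38 − 37.579)²/37.579 = 0.0047
  (19 − 16.579)²/16.579 = 0.3535
χ² = 0.3343 + 0.0058 + 0.4367 + 0.2707 + 0.0047 + 0.3535 = 1.41

1.41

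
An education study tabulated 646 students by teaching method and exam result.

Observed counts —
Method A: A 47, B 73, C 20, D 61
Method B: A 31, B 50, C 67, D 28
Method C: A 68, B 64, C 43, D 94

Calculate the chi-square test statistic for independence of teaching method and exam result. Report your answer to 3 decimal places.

Row totals: 201, 176, 269. Column totals: 146, 187, 130, 183. Grand total N = 646.
Expected counts (row total × column total / N):
  Method A, A: 201×146/646 = 45.42724
  Method A, B: 201×187/646 = 58.18421
  Method A, C: 201×130/646 = 40.44892
  Method A, D: 201×183/646 = 56.93963
  Method B, A: 176×146/646 = 39.77709
  Method B, B: 176×187/646 = 50.94737
  Method B, C: 176×130/646 = 35.41796
  Method B, D: 176×183/646 = 49.85759
  Method C, A: 269×146/646 = 60.79567
  Method C, B: 269×187/646 = 77.86842
  Method C, C: 269×130/646 = 54.13313
  Method C, D: 269×183/646 = 76.20279
Contributions (O − E)²/E:
  (47 − 45.42724)²/45.42724 = 0.0545
  (73 − 58.18421)²/58.18421 = 3.7726
  (20 − 40.44892)²/40.44892 = 10.3379
  (61 − 56.93963)²/56.93963 = 0.2895
  (31 − 39.77709)²/39.77709 = 1.9367
  (50 − 50.94737)²/50.94737 = 0.0176
  (67 − 35.41796)²/35.41796 = 28.1616
  (28 − 49.85759)²/49.85759 = 9.5824
  (68 − 60.79567)²/60.79567 = 0.8537
  (64 − 77.86842)²/77.86842 = 2.4700
  (43 − 54.13313)²/54.13313 = 2.2897
  (94 − 76.20279)²/76.20279 = 4.1565
χ² = 0.0545 + 3.7726 + 10.3379 + 0.2895 + 1.9367 + 0.0176 + 28.1616 + 9.5824 + 0.8537 + 2.4700 + 2.2897 + 4.1565 = 63.923

63.923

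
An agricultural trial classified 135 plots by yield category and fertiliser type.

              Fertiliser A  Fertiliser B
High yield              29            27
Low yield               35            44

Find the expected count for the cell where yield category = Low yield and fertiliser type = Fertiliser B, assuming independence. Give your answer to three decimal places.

41.548

Row total (Low yield) = 79; column total (Fertiliser B) = 71; grand total N = 135.
Expected count = (row total × column total) / N = 79 × 71 / 135 = 41.548.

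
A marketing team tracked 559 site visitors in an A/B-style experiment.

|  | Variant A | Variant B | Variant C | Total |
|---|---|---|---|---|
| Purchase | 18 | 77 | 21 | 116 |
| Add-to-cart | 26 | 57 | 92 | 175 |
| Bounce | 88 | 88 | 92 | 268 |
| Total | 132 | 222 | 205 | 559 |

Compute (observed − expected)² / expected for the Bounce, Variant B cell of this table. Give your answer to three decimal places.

Row total (Bounce) = 268; column total (Variant B) = 222; N = 559.
Expected count E = 268 × 222 / 559 = 106.4329.
Contribution = (O − E)²/E = (88 − 106.4329)² / 106.4329 = 3.192.

3.192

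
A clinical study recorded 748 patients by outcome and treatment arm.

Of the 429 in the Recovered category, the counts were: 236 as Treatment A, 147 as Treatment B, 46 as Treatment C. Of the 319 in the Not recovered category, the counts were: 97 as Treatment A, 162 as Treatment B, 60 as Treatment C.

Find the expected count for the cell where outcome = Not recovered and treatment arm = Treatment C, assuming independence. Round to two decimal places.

Row total (Not recovered) = 319; column total (Treatment C) = 106; grand total N = 748.
Expected count = (row total × column total) / N = 319 × 106 / 748 = 45.21.

45.21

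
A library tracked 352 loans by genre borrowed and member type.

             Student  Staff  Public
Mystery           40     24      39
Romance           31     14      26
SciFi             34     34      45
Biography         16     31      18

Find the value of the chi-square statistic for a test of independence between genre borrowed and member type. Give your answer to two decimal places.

Row totals: 103, 71, 113, 65. Column totals: 121, 103, 128. Grand total N = 352.
Expected counts (row total × column total / N):
  Mystery, Student: 103×121/352 = 35.406
  Mystery, Staff: 103×103/352 = 30.139
  Mystery, Public: 103×128/352 = 37.455
  Romance, Student: 71×121/352 = 24.406
  Romance, Staff: 71×103/352 = 20.776
  Romance, Public: 71×128/352 = 25.818
  SciFi, Student: 113×121/352 = 38.844
  SciFi, Staff: 113×103/352 = 33.065
  SciFi, Public: 113×128/352 = 41.091
  Biography, Student: 65×121/352 = 22.344
  Biography, Staff: 65×103/352 = 19.020
  Biography, Public: 65×128/352 = 23.636
Contributions (O − E)²/E:
  (40 − 35.406)²/35.406 = 0.5961
  (24 − 30.139)²/30.139 = 1.2505
  (39 − 37.455)²/37.455 = 0.0637
  (31 − 24.406)²/24.406 = 1.7816
  (14 − 20.776)²/20.776 = 2.2100
  (26 − 25.818)²/25.818 = 0.0013
  (34 − 38.844)²/38.844 = 0.6041
  (34 − 33.065)²/33.065 = 0.0264
  (45 − 41.091)²/41.091 = 0.3719
  (16 − 22.344)²/22.344 = 1.8012
  (31 − 19.020)²/19.020 = 7.5458
  (18 − 23.636)²/23.636 = 1.3439
χ² = 0.5961 + 1.2505 + 0.0637 + 1.7816 + 2.2100 + 0.0013 + 0.6041 + 0.0264 + 0.3719 + 1.8012 + 7.5458 + 1.3439 = 17.60

17.60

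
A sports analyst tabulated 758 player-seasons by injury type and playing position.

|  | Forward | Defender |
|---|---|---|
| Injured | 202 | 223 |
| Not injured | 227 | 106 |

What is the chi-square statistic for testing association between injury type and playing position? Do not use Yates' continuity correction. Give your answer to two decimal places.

Row totals: 425, 333. Column totals: 429, 329. Grand total N = 758.
Expected counts (row total × column total / N):
  Injured, Forward: 425×429/758 = 240.534
  Injured, Defender: 425×329/758 = 184.466
  Not injured, Forward: 333×429/758 = 188.466
  Not injured, Defender: 333×329/758 = 144.534
Contributions (O − E)²/E:
  (202 − 240.534)²/240.534 = 6.1732
  (223 − 184.466)²/184.466 = 8.0496
  (227 − 188.466)²/188.466 = 7.8787
  (106 − 144.534)²/144.534 = 10.2735
χ² = 6.1732 + 8.0496 + 7.8787 + 10.2735 = 32.38

32.38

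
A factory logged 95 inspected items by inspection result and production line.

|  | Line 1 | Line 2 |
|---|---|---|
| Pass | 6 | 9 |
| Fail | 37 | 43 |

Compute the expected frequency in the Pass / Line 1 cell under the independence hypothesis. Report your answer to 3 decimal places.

Row total (Pass) = 15; column total (Line 1) = 43; grand total N = 95.
Expected count = (row total × column total) / N = 15 × 43 / 95 = 6.789.

6.789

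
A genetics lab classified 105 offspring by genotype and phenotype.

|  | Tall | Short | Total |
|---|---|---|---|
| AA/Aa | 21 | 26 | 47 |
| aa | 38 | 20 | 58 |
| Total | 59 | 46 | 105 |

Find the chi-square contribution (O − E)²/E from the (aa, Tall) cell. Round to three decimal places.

Row total (aa) = 58; column total (Tall) = 59; N = 105.
Expected count E = 58 × 59 / 105 = 32.5905.
Contribution = (O − E)²/E = (38 − 32.5905)² / 32.5905 = 0.898.

0.898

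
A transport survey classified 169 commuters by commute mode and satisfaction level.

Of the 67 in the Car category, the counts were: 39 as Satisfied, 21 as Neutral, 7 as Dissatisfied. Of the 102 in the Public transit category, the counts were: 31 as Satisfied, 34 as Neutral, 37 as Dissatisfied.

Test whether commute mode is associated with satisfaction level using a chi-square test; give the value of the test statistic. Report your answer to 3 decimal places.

Row totals: 67, 102. Column totals: 70, 55, 44. Grand total N = 169.
Expected counts (row total × column total / N):
  Car, Satisfied: 67×70/169 = 27.7515
  Car, Neutral: 67×55/169 = 21.8047
  Car, Dissatisfied: 67×44/169 = 17.4438
  Public transit, Satisfied: 102×70/169 = 42.2485
  Public transit, Neutral: 102×55/169 = 33.1953
  Public transit, Dissatisfied: 102×44/169 = 26.5562
Contributions (O − E)²/E:
  (39 − 27.7515)²/27.7515 = 4.5593
  (21 − 21.8047)²/21.8047 = 0.0297
  (7 − 17.4438)²/17.4438 = 6.2528
  (31 − 42.2485)²/42.2485 = 2.9949
  (34 − 33.1953)²/33.1953 = 0.0195
  (37 − 26.5562)²/26.5562 = 4.1073
χ² = 4.5593 + 0.0297 + 6.2528 + 2.9949 + 0.0195 + 4.1073 = 17.964

17.964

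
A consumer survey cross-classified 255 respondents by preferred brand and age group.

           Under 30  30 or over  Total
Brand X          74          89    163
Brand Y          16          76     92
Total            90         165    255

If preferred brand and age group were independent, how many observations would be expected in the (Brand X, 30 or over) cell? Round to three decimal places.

Row total (Brand X) = 163; column total (30 or over) = 165; grand total N = 255.
Expected count = (row total × column total) / N = 163 × 165 / 255 = 105.471.

105.471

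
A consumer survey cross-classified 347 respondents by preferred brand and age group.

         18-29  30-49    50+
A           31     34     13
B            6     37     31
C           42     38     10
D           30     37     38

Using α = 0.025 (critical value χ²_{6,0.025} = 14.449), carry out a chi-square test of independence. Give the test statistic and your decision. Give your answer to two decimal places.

44.98; reject H₀

Row totals: 78, 74, 90, 105. Column totals: 109, 146, 92. Grand total N = 347.
Expected counts (row total × column total / N):
  A, 18-29: 78×109/347 = 24.501
  A, 30-49: 78×146/347 = 32.818
  A, 50+: 78×92/347 = 20.680
  B, 18-29: 74×109/347 = 23.245
  B, 30-49: 74×146/347 = 31.135
  B, 50+: 74×92/347 = 19.620
  C, 18-29: 90×109/347 = 28.271
  C, 30-49: 90×146/347 = 37.867
  C, 50+: 90×92/347 = 23.862
  D, 18-29: 105×109/347 = 32.983
  D, 30-49: 105×146/347 = 44.179
  D, 50+: 105×92/347 = 27.839
Contributions (O − E)²/E:
  (31 − 24.501)²/24.501 = 1.7239
  (34 − 32.818)²/32.818 = 0.0426
  (13 − 20.680)²/20.680 = 2.8521
  (6 − 23.245)²/23.245 = 12.7937
  (37 − 31.135)²/31.135 = 1.1048
  (31 − 19.620)²/19.620 = 6.6006
  (42 − 28.271)²/28.271 = 6.6671
  (38 − 37.867)²/37.867 = 0.0005
  (10 − 23.862)²/23.862 = 8.0528
  (30 − 32.983)²/32.983 = 0.2698
  (37 − 44.179)²/44.179 = 1.1666
  (38 − 27.839)²/27.839 = 3.7087
χ² = 1.7239 + 0.0426 + 2.8521 + 12.7937 + 1.1048 + 6.6006 + 6.6671 + 0.0005 + 8.0528 + 0.2698 + 1.1666 + 3.7087 = 44.98
df = (4−1)(3−1) = 6. Since 44.98 > 14.449, reject the null hypothesis of independence at α = 0.025.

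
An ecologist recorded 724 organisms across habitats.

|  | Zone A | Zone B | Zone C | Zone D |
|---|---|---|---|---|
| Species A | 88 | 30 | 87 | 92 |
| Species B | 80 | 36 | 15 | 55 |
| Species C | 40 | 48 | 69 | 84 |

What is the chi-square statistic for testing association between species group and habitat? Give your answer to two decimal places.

Row totals: 297, 186, 241. Column totals: 208, 114, 171, 231. Grand total N = 724.
Expected counts (row total × column total / N):
  Species A, Zone A: 297×208/724 = 85.3260
  Species A, Zone B: 297×114/724 = 46.7652
  Species A, Zone C: 297×171/724 = 70.1478
  Species A, Zone D: 297×231/724 = 94.7610
  Species B, Zone A: 186×208/724 = 53.4365
  Species B, Zone B: 186×114/724 = 29.2873
  Species B, Zone C: 186×171/724 = 43.9309
  Species B, Zone D: 186×231/724 = 59.3453
  Species C, Zone A: 241×208/724 = 69.2376
  Species C, Zone B: 241×114/724 = 37.9475
  Species C, Zone C: 241×171/724 = 56.9213
  Species C, Zone D: 241×231/724 = 76.8936
Contributions (O − E)²/E:
  (88 − 85.3260)²/85.3260 = 0.0838
  (30 − 46.7652)²/46.7652 = 6.0103
  (87 − 70.1478)²/70.1478 = 4.0485
  (92 − 94.7610)²/94.7610 = 0.0804
  (80 − 53.4365)²/53.4365 = 13.2048
  (36 − 29.2873)²/29.2873 = 1.5386
  (15 − 43.9309)²/43.9309 = 19.0526
  (55 − 59.3453)²/59.3453 = 0.3182
  (40 − 69.2376)²/69.2376 = 12.3464
  (48 − 37.9475)²/37.9475 = 2.6630
  (69 − 56.9213)²/56.9213 = 2.5631
  (84 − 76.8936)²/76.8936 = 0.6568
χ² = 0.0838 + 6.0103 + 4.0485 + 0.0804 + 13.2048 + 1.5386 + 19.0526 + 0.3182 + 12.3464 + 2.6630 + 2.5631 + 0.6568 = 62.57

62.57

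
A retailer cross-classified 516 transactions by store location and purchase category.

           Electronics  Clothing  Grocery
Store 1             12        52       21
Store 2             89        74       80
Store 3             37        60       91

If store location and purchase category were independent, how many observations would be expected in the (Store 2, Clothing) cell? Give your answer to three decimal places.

Row total (Store 2) = 243; column total (Clothing) = 186; grand total N = 516.
Expected count = (row total × column total) / N = 243 × 186 / 516 = 87.593.

87.593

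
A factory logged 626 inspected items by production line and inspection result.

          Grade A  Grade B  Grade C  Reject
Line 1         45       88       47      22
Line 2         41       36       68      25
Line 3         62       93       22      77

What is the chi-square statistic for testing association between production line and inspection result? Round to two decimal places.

84.52

Row totals: 202, 170, 254. Column totals: 148, 217, 137, 124. Grand total N = 626.
Expected counts (row total × column total / N):
  Line 1, Grade A: 202×148/626 = 47.757
  Line 1, Grade B: 202×217/626 = 70.022
  Line 1, Grade C: 202×137/626 = 44.208
  Line 1, Reject: 202×124/626 = 40.013
  Line 2, Grade A: 170×148/626 = 40.192
  Line 2, Grade B: 170×217/626 = 58.930
  Line 2, Grade C: 170×137/626 = 37.204
  Line 2, Reject: 170×124/626 = 33.674
  Line 3, Grade A: 254×148/626 = 60.051
  Line 3, Grade B: 254×217/626 = 88.048
  Line 3, Grade C: 254×137/626 = 55.588
  Line 3, Reject: 254×124/626 = 50.313
Contributions (O − E)²/E:
  (45 − 47.757)²/47.757 = 0.1592
  (88 − 70.022)²/70.022 = 4.6158
  (47 − 44.208)²/44.208 = 0.1763
  (22 − 40.013)²/40.013 = 8.1091
  (41 − 40.192)²/40.192 = 0.0162
  (36 − 58.930)²/58.930 = 8.9222
  (68 − 37.204)²/37.204 = 25.4917
  (25 − 33.674)²/33.674 = 2.2343
  (62 − 60.051)²/60.051 = 0.0633
  (93 − 88.048)²/88.048 = 0.2785
  (22 − 55.588)²/55.588 = 20.2949
  (77 − 50.313)²/50.313 = 14.1553
χ² = 0.1592 + 4.6158 + 0.1763 + 8.1091 + 0.0162 + 8.9222 + 25.4917 + 2.2343 + 0.0633 + 0.2785 + 20.2949 + 14.1553 = 84.52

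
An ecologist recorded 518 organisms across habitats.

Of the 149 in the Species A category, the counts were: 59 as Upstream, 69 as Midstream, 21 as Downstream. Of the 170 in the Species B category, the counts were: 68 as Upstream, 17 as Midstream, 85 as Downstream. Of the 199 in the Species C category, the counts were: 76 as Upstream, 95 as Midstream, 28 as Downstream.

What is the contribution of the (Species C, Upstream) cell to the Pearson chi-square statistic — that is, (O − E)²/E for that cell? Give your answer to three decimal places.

0.051

Row total (Species C) = 199; column total (Upstream) = 203; N = 518.
Expected count E = 199 × 203 / 518 = 77.9865.
Contribution = (O − E)²/E = (76 − 77.9865)² / 77.9865 = 0.051.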